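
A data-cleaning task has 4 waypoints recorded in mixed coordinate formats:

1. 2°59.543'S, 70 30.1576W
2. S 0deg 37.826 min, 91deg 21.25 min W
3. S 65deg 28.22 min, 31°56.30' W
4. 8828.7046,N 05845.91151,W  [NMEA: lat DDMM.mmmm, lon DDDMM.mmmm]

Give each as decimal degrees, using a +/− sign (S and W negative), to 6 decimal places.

1. -2.992383, -70.502627
2. -0.630433, -91.354167
3. -65.470333, -31.938333
4. 88.478410, -58.765192

Point 1:
  Latitude: 2 + 59.543/60 = 2.9923833
  hemisphere S, so the sign is −
  Lon: 30.1576′ = 0.502627°; total 70.5026267
  W → negative
Point 2:
  φ: 0 + 37.826/60 = 0.6304333
  hemisphere S, so the sign is −
  λ: 91 + 21.25/60 = 91.3541667
  hemisphere W, so the sign is −
Point 3:
  Lat: 65 + 28.22/60 = 65.4703333
  S → negative
  λ: 56.3′ = 0.938333°; total 31.9383333
  hemisphere W, so the sign is −
Point 4:
  Latitude: degrees = first 2 digits = 88, minutes = 28.7046; 88 + 28.7046/60 = 88.4784100
  N ⇒ keep positive
  Lon: degrees = first 3 digits = 58, minutes = 45.91151; 58 + 45.91151/60 = 58.7651918
  W ⇒ negate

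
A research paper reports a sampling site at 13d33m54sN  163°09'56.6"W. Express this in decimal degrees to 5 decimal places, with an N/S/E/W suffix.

13.56500° N, 163.16572° W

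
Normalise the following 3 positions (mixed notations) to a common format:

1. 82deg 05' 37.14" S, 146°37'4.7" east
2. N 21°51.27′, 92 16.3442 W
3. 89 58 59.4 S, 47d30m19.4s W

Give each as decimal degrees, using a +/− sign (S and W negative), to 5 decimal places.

1. -82.09365, 146.61797
2. 21.85450, -92.27240
3. -89.98317, -47.50539

Point 1:
  φ: 82° + 5/60 + 37.14/3600 = 82 + 0.083333 + 0.010317 = 82.093650
  hemisphere S, so the sign is −
  λ: 37′ + 4.7″ = 37.07833′; 146 + 37.07833/60 = 146.617972
  E ⇒ keep positive
Point 2:
  Lat: 51.27′ = 0.854500°; total 21.854500
  N → positive
  λ: 16.3442′ = 0.272403°; total 92.272403
  W → negative
Point 3:
  Lat: 58′ + 59.4″ = 58.99000′; 89 + 58.99000/60 = 89.983167
  S → negative
  Longitude: 30′ + 19.4″ = 30.32333′; 47 + 30.32333/60 = 47.505389
  W ⇒ negate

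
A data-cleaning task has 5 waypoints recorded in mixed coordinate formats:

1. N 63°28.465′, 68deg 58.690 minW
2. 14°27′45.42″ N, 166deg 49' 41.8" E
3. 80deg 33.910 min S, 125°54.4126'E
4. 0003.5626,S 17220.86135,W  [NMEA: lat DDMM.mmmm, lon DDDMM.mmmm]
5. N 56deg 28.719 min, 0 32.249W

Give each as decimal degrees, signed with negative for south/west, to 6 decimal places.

1. 63.474417, -68.978167
2. 14.462617, 166.828278
3. -80.565167, 125.906877
4. -0.059377, -172.347689
5. 56.478650, -0.537483

Point 1:
  Lat: 28.465′ = 0.474417°; total 63.4744167
  N ⇒ keep positive
  λ: 58.69′ = 0.978167°; total 68.9781667
  hemisphere W, so the sign is −
Point 2:
  φ: 14 + 27/60 + 45.42/3600 = 14.4626167
  N → positive
  λ: 166 + 49/60 + 41.8/3600 = 166.8282778
  E ⇒ keep positive
Point 3:
  φ: 80 + 33.91/60 = 80.5651667
  S → negative
  Longitude: 125 + 54.4126/60 = 125.9068767
  E → positive
Point 4:
  Latitude: split at 2 digits → 00° and 3.5626′; 0 + 3.5626/60 = 0.0593767
  hemisphere S, so the sign is −
  λ: degrees = first 3 digits = 172, minutes = 20.86135; 172 + 20.86135/60 = 172.3476892
  W → negative
Point 5:
  Lat: 56 + 28.719/60 = 56.4786500
  N ⇒ keep positive
  Longitude: 0 + 32.249/60 = 0.5374833
  hemisphere W, so the sign is −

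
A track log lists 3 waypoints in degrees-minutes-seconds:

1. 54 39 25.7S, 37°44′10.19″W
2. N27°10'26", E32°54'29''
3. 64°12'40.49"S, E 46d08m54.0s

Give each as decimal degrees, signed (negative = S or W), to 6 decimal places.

Point 1:
  Lat: 54 + 39/60 + 25.7/3600 = 54.6571389
  hemisphere S, so the sign is −
  λ: 37 + 44/60 + 10.19/3600 = 37.7361639
  W → negative
Point 2:
  Latitude: 27° + 10/60 + 26/3600 = 27 + 0.166667 + 0.007222 = 27.1738889
  N ⇒ keep positive
  λ: 32° + 54/60 + 29/3600 = 32 + 0.900000 + 0.008056 = 32.9080556
  E → positive
Point 3:
  Lat: 64° + 12/60 + 40.49/3600 = 64 + 0.200000 + 0.011247 = 64.2112472
  S → negative
  λ: 46 + 8/60 + 54/3600 = 46.1483333
  E ⇒ keep positive

1. -54.657139, -37.736164
2. 27.173889, 32.908056
3. -64.211247, 46.148333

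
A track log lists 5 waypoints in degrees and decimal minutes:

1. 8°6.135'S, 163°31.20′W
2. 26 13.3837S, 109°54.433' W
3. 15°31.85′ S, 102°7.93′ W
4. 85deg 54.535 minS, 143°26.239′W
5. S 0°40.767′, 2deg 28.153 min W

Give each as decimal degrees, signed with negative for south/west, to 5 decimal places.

1. -8.10225, -163.52000
2. -26.22306, -109.90722
3. -15.53083, -102.13217
4. -85.90892, -143.43732
5. -0.67945, -2.46922

Point 1:
  Lat: 6.135′ = 0.102250°; total 8.102250
  hemisphere S, so the sign is −
  Lon: 31.2′ = 0.520000°; total 163.520000
  hemisphere W, so the sign is −
Point 2:
  Latitude: 26 + 13.3837/60 = 26.223062
  S → negative
  λ: 54.433′ = 0.907217°; total 109.907217
  W ⇒ negate
Point 3:
  φ: 15 + 31.85/60 = 15.530833
  S ⇒ negate
  Longitude: 7.93′ = 0.132167°; total 102.132167
  W → negative
Point 4:
  φ: 85 + 54.535/60 = 85.908917
  S → negative
  Lon: 26.239′ = 0.437317°; total 143.437317
  hemisphere W, so the sign is −
Point 5:
  Lat: 40.767′ = 0.679450°; total 0.679450
  S → negative
  Lon: 2 + 28.153/60 = 2.469217
  W ⇒ negate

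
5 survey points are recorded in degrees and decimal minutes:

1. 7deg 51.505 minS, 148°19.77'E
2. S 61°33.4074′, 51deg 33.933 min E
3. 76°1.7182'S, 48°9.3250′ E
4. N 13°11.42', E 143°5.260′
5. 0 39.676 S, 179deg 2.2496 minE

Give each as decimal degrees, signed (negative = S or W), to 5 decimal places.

Point 1:
  Latitude: 51.505′ = 0.858417°; total 7.858417
  hemisphere S, so the sign is −
  Longitude: 148 + 19.77/60 = 148.329500
  E → positive
Point 2:
  φ: 33.4074′ = 0.556790°; total 61.556790
  S ⇒ negate
  Lon: 51 + 33.933/60 = 51.565550
  E → positive
Point 3:
  Latitude: 1.7182′ = 0.028637°; total 76.028637
  S ⇒ negate
  λ: 9.325′ = 0.155417°; total 48.155417
  E → positive
Point 4:
  Lat: 13 + 11.42/60 = 13.190333
  N ⇒ keep positive
  Lon: 5.26′ = 0.087667°; total 143.087667
  E → positive
Point 5:
  φ: 0 + 39.676/60 = 0.661267
  S → negative
  λ: 179 + 2.2496/60 = 179.037493
  E → positive

1. -7.85842, 148.32950
2. -61.55679, 51.56555
3. -76.02864, 48.15542
4. 13.19033, 143.08767
5. -0.66127, 179.03749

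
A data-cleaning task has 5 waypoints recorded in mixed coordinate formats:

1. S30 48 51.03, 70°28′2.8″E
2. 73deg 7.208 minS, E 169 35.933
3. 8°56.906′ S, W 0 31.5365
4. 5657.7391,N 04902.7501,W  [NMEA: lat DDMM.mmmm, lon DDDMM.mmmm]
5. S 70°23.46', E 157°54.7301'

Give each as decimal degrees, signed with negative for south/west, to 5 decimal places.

1. -30.81418, 70.46744
2. -73.12013, 169.59888
3. -8.94843, -0.52561
4. 56.96232, -49.04584
5. -70.39100, 157.91217

Point 1:
  Lat: 30 + 48/60 + 51.03/3600 = 30.814175
  hemisphere S, so the sign is −
  Longitude: 70 + 28/60 + 2.8/3600 = 70.467444
  E ⇒ keep positive
Point 2:
  φ: 73 + 7.208/60 = 73.120133
  S → negative
  Lon: 169 + 35.933/60 = 169.598883
  E → positive
Point 3:
  Latitude: 56.906′ = 0.948433°; total 8.948433
  hemisphere S, so the sign is −
  Lon: 31.5365′ = 0.525608°; total 0.525608
  hemisphere W, so the sign is −
Point 4:
  φ: split at 2 digits → 56° and 57.7391′; 56 + 57.7391/60 = 56.962318
  N → positive
  Lon: split at 3 digits → 049° and 2.7501′; 49 + 2.7501/60 = 49.045835
  hemisphere W, so the sign is −
Point 5:
  Lat: 70 + 23.46/60 = 70.391000
  S ⇒ negate
  Lon: 54.7301′ = 0.912168°; total 157.912168
  E → positive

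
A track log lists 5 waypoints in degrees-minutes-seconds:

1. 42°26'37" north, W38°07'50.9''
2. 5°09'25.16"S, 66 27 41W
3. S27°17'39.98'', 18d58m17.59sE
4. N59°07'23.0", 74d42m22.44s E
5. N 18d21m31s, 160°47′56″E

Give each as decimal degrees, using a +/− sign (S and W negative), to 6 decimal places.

Point 1:
  Lat: 42° + 26/60 + 37/3600 = 42 + 0.433333 + 0.010278 = 42.4436111
  N → positive
  Longitude: 7′ + 50.9″ = 7.84833′; 38 + 7.84833/60 = 38.1308056
  hemisphere W, so the sign is −
Point 2:
  Latitude: 5 + 9/60 + 25.16/3600 = 5.1569889
  hemisphere S, so the sign is −
  Lon: 66° + 27/60 + 41/3600 = 66 + 0.450000 + 0.011389 = 66.4613889
  hemisphere W, so the sign is −
Point 3:
  Lat: 27° + 17/60 + 39.98/3600 = 27 + 0.283333 + 0.011106 = 27.2944389
  hemisphere S, so the sign is −
  λ: 18° + 58/60 + 17.59/3600 = 18 + 0.966667 + 0.004886 = 18.9715528
  E ⇒ keep positive
Point 4:
  φ: 7′ + 23″ = 7.38333′; 59 + 7.38333/60 = 59.1230556
  N ⇒ keep positive
  Lon: 74 + 42/60 + 22.44/3600 = 74.7062333
  E ⇒ keep positive
Point 5:
  Latitude: 18 + 21/60 + 31/3600 = 18.3586111
  N ⇒ keep positive
  λ: 160° + 47/60 + 56/3600 = 160 + 0.783333 + 0.015556 = 160.7988889
  E → positive

1. 42.443611, -38.130806
2. -5.156989, -66.461389
3. -27.294439, 18.971553
4. 59.123056, 74.706233
5. 18.358611, 160.798889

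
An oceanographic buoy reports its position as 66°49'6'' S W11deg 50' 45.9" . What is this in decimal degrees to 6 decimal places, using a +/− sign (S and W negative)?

Lat: 66° + 49/60 + 6/3600 = 66 + 0.816667 + 0.001667 = 66.8183333
hemisphere S, so the sign is −
λ: 11 + 50/60 + 45.9/3600 = 11.8460833
W ⇒ negate

-66.818333, -11.846083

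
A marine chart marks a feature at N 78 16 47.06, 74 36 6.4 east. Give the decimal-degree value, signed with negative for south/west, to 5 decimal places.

78.27974, 74.60178

Lat: 78 + 16/60 + 47.06/3600 = 78.279739
N ⇒ keep positive
Longitude: 74 + 36/60 + 6.4/3600 = 74.601778
E ⇒ keep positive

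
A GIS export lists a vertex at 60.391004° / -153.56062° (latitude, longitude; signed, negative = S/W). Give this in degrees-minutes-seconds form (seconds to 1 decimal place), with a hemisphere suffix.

60°23′27.6″ N, 153°33′38.2″ W

φ: 0.391004 × 60 = 23.46024′ → 23′, remainder × 60 = 27.614″
Longitude is negative → W; |value| = 153.560620
Lon: 0.560620° → 33.63720′; 0.63720 × 60 = 38.232″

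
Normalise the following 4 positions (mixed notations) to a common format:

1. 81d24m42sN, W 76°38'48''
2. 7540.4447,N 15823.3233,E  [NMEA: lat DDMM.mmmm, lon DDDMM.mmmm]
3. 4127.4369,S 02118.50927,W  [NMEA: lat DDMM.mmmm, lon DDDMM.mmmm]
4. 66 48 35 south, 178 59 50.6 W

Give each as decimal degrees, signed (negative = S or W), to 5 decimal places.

Point 1:
  φ: 81 + 24/60 + 42/3600 = 81.411667
  N ⇒ keep positive
  λ: 38′ + 48″ = 38.80000′; 76 + 38.80000/60 = 76.646667
  W → negative
Point 2:
  Lat: split at 2 digits → 75° and 40.4447′; 75 + 40.4447/60 = 75.674078
  N ⇒ keep positive
  Lon: degrees = first 3 digits = 158, minutes = 23.3233; 158 + 23.3233/60 = 158.388722
  E ⇒ keep positive
Point 3:
  Latitude: split at 2 digits → 41° and 27.4369′; 41 + 27.4369/60 = 41.457282
  hemisphere S, so the sign is −
  Longitude: split at 3 digits → 021° and 18.50927′; 21 + 18.50927/60 = 21.308488
  W ⇒ negate
Point 4:
  Latitude: 48′ + 35″ = 48.58333′; 66 + 48.58333/60 = 66.809722
  S ⇒ negate
  Longitude: 178 + 59/60 + 50.6/3600 = 178.997389
  W ⇒ negate

1. 81.41167, -76.64667
2. 75.67408, 158.38872
3. -41.45728, -21.30849
4. -66.80972, -178.99739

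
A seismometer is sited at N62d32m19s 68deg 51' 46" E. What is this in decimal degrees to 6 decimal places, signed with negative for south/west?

Lat: 32′ + 19″ = 32.31667′; 62 + 32.31667/60 = 62.5386111
N ⇒ keep positive
Lon: 68 + 51/60 + 46/3600 = 68.8627778
E ⇒ keep positive

62.538611, 68.862778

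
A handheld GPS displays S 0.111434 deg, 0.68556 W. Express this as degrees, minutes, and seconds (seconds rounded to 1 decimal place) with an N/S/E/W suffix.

0°06′41.2″ S, 0°41′8.0″ W

Lat: whole degrees 0; 6.68604′ → 6′ and 41.162″
λ: 0.685560° → 41.13360′; 0.13360 × 60 = 8.016″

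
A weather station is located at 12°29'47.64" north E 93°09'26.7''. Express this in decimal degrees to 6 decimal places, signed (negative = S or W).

12.496567, 93.157417

Latitude: 12° + 29/60 + 47.64/3600 = 12 + 0.483333 + 0.013233 = 12.4965667
N ⇒ keep positive
λ: 93° + 9/60 + 26.7/3600 = 93 + 0.150000 + 0.007417 = 93.1574167
E ⇒ keep positive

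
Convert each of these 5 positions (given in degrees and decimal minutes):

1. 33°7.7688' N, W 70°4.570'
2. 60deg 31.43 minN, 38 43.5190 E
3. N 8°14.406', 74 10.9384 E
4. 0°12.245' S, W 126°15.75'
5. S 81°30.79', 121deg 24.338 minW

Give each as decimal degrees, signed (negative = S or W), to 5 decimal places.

Point 1:
  φ: 7.7688′ = 0.129480°; total 33.129480
  N → positive
  Lon: 70 + 4.57/60 = 70.076167
  W ⇒ negate
Point 2:
  Lat: 31.43′ = 0.523833°; total 60.523833
  N → positive
  Lon: 38 + 43.519/60 = 38.725317
  E → positive
Point 3:
  φ: 8 + 14.406/60 = 8.240100
  N ⇒ keep positive
  Longitude: 10.9384′ = 0.182307°; total 74.182307
  E → positive
Point 4:
  Latitude: 0 + 12.245/60 = 0.204083
  S → negative
  Longitude: 126 + 15.75/60 = 126.262500
  W → negative
Point 5:
  Latitude: 81 + 30.79/60 = 81.513167
  hemisphere S, so the sign is −
  Longitude: 121 + 24.338/60 = 121.405633
  W → negative

1. 33.12948, -70.07617
2. 60.52383, 38.72532
3. 8.24010, 74.18231
4. -0.20408, -126.26250
5. -81.51317, -121.40563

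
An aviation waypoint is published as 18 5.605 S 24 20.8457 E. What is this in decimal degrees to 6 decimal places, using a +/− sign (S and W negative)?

Latitude: 5.605′ = 0.093417°; total 18.0934167
hemisphere S, so the sign is −
λ: 20.8457′ = 0.347428°; total 24.3474283
E → positive

-18.093417, 24.347428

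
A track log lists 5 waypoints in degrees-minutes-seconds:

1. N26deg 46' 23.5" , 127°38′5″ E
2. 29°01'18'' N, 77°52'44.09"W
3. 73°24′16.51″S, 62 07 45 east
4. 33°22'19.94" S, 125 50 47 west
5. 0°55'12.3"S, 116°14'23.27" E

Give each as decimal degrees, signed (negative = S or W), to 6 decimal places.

1. 26.773194, 127.634722
2. 29.021667, -77.878914
3. -73.404586, 62.129167
4. -33.372206, -125.846389
5. -0.920083, 116.239797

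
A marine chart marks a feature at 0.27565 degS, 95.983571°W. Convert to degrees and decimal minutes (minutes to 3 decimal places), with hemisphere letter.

0° 16.539′ S, 95° 59.014′ W

Latitude: 0° + 0.275650 × 60 = 0° 16.53900′
Lon: 95° + 0.983571 × 60 = 95° 59.01426′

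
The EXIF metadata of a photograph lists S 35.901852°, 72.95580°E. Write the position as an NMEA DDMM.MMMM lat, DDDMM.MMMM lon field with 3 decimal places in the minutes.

3554.111,S / 07257.348,E

φ: minutes = (35.901852 − 35) × 60 = 54.11112
Lon: 72° + 0.955800 × 60 = 72° 57.34800′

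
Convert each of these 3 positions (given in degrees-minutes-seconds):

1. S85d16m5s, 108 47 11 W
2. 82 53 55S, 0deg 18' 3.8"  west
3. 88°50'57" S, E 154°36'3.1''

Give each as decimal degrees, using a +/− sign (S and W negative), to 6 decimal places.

Point 1:
  Latitude: 85 + 16/60 + 5/3600 = 85.2680556
  S ⇒ negate
  λ: 108° + 47/60 + 11/3600 = 108 + 0.783333 + 0.003056 = 108.7863889
  W ⇒ negate
Point 2:
  φ: 82° + 53/60 + 55/3600 = 82 + 0.883333 + 0.015278 = 82.8986111
  S → negative
  Lon: 0° + 18/60 + 3.8/3600 = 0 + 0.300000 + 0.001056 = 0.3010556
  W ⇒ negate
Point 3:
  Latitude: 88° + 50/60 + 57/3600 = 88 + 0.833333 + 0.015833 = 88.8491667
  S ⇒ negate
  λ: 154 + 36/60 + 3.1/3600 = 154.6008611
  E ⇒ keep positive

1. -85.268056, -108.786389
2. -82.898611, -0.301056
3. -88.849167, 154.600861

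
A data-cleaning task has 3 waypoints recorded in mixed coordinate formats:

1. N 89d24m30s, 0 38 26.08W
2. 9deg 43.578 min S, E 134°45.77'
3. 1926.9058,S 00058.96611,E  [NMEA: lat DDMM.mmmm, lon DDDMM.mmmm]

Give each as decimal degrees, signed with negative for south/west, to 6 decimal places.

Point 1:
  Lat: 24′ + 30″ = 24.50000′; 89 + 24.50000/60 = 89.4083333
  N → positive
  Lon: 38′ + 26.08″ = 38.43467′; 0 + 38.43467/60 = 0.6405778
  W → negative
Point 2:
  φ: 9 + 43.578/60 = 9.7263000
  S ⇒ negate
  λ: 134 + 45.77/60 = 134.7628333
  E ⇒ keep positive
Point 3:
  Lat: split at 2 digits → 19° and 26.9058′; 19 + 26.9058/60 = 19.4484300
  hemisphere S, so the sign is −
  Lon: split at 3 digits → 000° and 58.96611′; 0 + 58.96611/60 = 0.9827685
  E ⇒ keep positive

1. 89.408333, -0.640578
2. -9.726300, 134.762833
3. -19.448430, 0.982769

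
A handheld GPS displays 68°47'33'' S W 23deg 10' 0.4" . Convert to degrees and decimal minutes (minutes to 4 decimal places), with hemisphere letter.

68° 47.5500′ S, 23° 10.0067′ W

φ: 47 + 33/60 = 47.550000′
Lon: 10 + 0.4/60 = 10.006667′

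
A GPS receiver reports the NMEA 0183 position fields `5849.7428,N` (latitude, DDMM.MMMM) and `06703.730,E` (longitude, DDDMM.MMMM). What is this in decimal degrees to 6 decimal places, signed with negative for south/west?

58.829047, 67.062167

Lat: degrees = first 2 digits = 58, minutes = 49.7428; 58 + 49.7428/60 = 58.8290467
N ⇒ keep positive
Lon: split at 3 digits → 067° and 3.73′; 67 + 3.73/60 = 67.0621667
E ⇒ keep positive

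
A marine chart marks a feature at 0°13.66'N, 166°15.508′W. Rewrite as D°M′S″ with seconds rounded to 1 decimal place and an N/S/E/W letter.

0°13′39.6″ N, 166°15′30.5″ W

φ: fractional minutes 0.66000 × 60 = 39.600″
Lon: 15.50800′ → 15′ and 0.50800 × 60 = 30.480″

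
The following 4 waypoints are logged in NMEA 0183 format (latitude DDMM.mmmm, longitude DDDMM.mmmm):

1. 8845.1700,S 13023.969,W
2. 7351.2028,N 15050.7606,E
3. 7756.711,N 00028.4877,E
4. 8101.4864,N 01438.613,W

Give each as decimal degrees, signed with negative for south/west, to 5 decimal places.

1. -88.75283, -130.39948
2. 73.85338, 150.84601
3. 77.94518, 0.47480
4. 81.02477, -14.64355

Point 1:
  φ: split at 2 digits → 88° and 45.17′; 88 + 45.17/60 = 88.752833
  S ⇒ negate
  Lon: degrees = first 3 digits = 130, minutes = 23.969; 130 + 23.969/60 = 130.399483
  W → negative
Point 2:
  Lat: degrees = first 2 digits = 73, minutes = 51.2028; 73 + 51.2028/60 = 73.853380
  N → positive
  Lon: degrees = first 3 digits = 150, minutes = 50.7606; 150 + 50.7606/60 = 150.846010
  E → positive
Point 3:
  Lat: split at 2 digits → 77° and 56.711′; 77 + 56.711/60 = 77.945183
  N → positive
  Lon: split at 3 digits → 000° and 28.4877′; 0 + 28.4877/60 = 0.474795
  E → positive
Point 4:
  φ: split at 2 digits → 81° and 1.4864′; 81 + 1.4864/60 = 81.024773
  N ⇒ keep positive
  Lon: split at 3 digits → 014° and 38.613′; 14 + 38.613/60 = 14.643550
  W → negative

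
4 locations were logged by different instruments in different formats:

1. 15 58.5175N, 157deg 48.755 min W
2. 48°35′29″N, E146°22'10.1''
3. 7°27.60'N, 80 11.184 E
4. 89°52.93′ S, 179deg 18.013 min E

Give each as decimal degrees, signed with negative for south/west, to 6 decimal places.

1. 15.975292, -157.812583
2. 48.591389, 146.369472
3. 7.460000, 80.186400
4. -89.882167, 179.300217

Point 1:
  Latitude: 15 + 58.5175/60 = 15.9752917
  N ⇒ keep positive
  λ: 48.755′ = 0.812583°; total 157.8125833
  W ⇒ negate
Point 2:
  φ: 48° + 35/60 + 29/3600 = 48 + 0.583333 + 0.008056 = 48.5913889
  N → positive
  λ: 146° + 22/60 + 10.1/3600 = 146 + 0.366667 + 0.002806 = 146.3694722
  E ⇒ keep positive
Point 3:
  Lat: 7 + 27.6/60 = 7.4600000
  N ⇒ keep positive
  λ: 11.184′ = 0.186400°; total 80.1864000
  E → positive
Point 4:
  Latitude: 89 + 52.93/60 = 89.8821667
  S ⇒ negate
  λ: 179 + 18.013/60 = 179.3002167
  E → positive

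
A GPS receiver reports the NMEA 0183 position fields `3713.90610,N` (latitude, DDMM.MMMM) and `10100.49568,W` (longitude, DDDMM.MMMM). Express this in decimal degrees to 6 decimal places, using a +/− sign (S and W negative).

Lat: degrees = first 2 digits = 37, minutes = 13.9061; 37 + 13.9061/60 = 37.2317683
N → positive
Longitude: degrees = first 3 digits = 101, minutes = 0.49568; 101 + 0.49568/60 = 101.0082613
W → negative

37.231768, -101.008261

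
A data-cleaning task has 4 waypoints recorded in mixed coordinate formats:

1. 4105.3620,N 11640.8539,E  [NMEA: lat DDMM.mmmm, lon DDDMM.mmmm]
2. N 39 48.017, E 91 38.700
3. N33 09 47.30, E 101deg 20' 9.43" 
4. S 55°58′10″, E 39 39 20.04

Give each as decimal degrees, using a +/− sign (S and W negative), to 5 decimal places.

Point 1:
  φ: degrees = first 2 digits = 41, minutes = 5.362; 41 + 5.362/60 = 41.089367
  N ⇒ keep positive
  λ: split at 3 digits → 116° and 40.8539′; 116 + 40.8539/60 = 116.680898
  E ⇒ keep positive
Point 2:
  Latitude: 48.017′ = 0.800283°; total 39.800283
  N → positive
  Longitude: 91 + 38.7/60 = 91.645000
  E → positive
Point 3:
  Lat: 33 + 9/60 + 47.3/3600 = 33.163139
  N → positive
  λ: 101 + 20/60 + 9.43/3600 = 101.335953
  E → positive
Point 4:
  φ: 55 + 58/60 + 10/3600 = 55.969444
  S ⇒ negate
  Longitude: 39° + 39/60 + 20.04/3600 = 39 + 0.650000 + 0.005567 = 39.655567
  E ⇒ keep positive

1. 41.08937, 116.68090
2. 39.80028, 91.64500
3. 33.16314, 101.33595
4. -55.96944, 39.65557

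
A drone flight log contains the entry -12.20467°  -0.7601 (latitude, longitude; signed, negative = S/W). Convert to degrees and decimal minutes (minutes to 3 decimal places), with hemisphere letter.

12° 12.280′ S, 0° 45.606′ W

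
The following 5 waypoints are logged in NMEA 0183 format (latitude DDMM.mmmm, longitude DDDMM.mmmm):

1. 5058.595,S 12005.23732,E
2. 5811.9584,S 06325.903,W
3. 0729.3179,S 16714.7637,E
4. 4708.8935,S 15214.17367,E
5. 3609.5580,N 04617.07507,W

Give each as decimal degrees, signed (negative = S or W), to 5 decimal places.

Point 1:
  Latitude: degrees = first 2 digits = 50, minutes = 58.595; 50 + 58.595/60 = 50.976583
  S → negative
  Longitude: degrees = first 3 digits = 120, minutes = 5.23732; 120 + 5.23732/60 = 120.087289
  E ⇒ keep positive
Point 2:
  Latitude: degrees = first 2 digits = 58, minutes = 11.9584; 58 + 11.9584/60 = 58.199307
  S → negative
  λ: split at 3 digits → 063° and 25.903′; 63 + 25.903/60 = 63.431717
  hemisphere W, so the sign is −
Point 3:
  Latitude: split at 2 digits → 07° and 29.3179′; 7 + 29.3179/60 = 7.488632
  S ⇒ negate
  λ: degrees = first 3 digits = 167, minutes = 14.7637; 167 + 14.7637/60 = 167.246062
  E ⇒ keep positive
Point 4:
  φ: split at 2 digits → 47° and 8.8935′; 47 + 8.8935/60 = 47.148225
  S ⇒ negate
  Lon: split at 3 digits → 152° and 14.17367′; 152 + 14.17367/60 = 152.236228
  E → positive
Point 5:
  Latitude: split at 2 digits → 36° and 9.558′; 36 + 9.558/60 = 36.159300
  N → positive
  λ: degrees = first 3 digits = 46, minutes = 17.07507; 46 + 17.07507/60 = 46.284585
  W → negative

1. -50.97658, 120.08729
2. -58.19931, -63.43172
3. -7.48863, 167.24606
4. -47.14823, 152.23623
5. 36.15930, -46.28458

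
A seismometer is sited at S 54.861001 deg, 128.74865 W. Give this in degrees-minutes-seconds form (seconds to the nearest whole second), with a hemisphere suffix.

54°51′40″ S, 128°44′55″ W

φ: whole degrees 54; 51.66006′ → 51′ and 39.60″
Longitude: 0.748650 × 60 = 44.91900′ → 44′, remainder × 60 = 55.14″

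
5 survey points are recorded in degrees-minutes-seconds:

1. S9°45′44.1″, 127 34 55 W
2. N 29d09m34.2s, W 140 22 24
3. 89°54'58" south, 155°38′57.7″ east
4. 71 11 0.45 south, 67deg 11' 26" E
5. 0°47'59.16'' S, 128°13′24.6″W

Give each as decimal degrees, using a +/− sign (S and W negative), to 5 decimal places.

1. -9.76225, -127.58194
2. 29.15950, -140.37333
3. -89.91611, 155.64936
4. -71.18346, 67.19056
5. -0.79977, -128.22350

Point 1:
  Latitude: 9° + 45/60 + 44.1/3600 = 9 + 0.750000 + 0.012250 = 9.762250
  S ⇒ negate
  Longitude: 34′ + 55″ = 34.91667′; 127 + 34.91667/60 = 127.581944
  W → negative
Point 2:
  φ: 29 + 9/60 + 34.2/3600 = 29.159500
  N ⇒ keep positive
  λ: 140 + 22/60 + 24/3600 = 140.373333
  W ⇒ negate
Point 3:
  Lat: 89 + 54/60 + 58/3600 = 89.916111
  S ⇒ negate
  Longitude: 155 + 38/60 + 57.7/3600 = 155.649361
  E ⇒ keep positive
Point 4:
  φ: 71° + 11/60 + 0.45/3600 = 71 + 0.183333 + 0.000125 = 71.183458
  S → negative
  Longitude: 11′ + 26″ = 11.43333′; 67 + 11.43333/60 = 67.190556
  E ⇒ keep positive
Point 5:
  Latitude: 0° + 47/60 + 59.16/3600 = 0 + 0.783333 + 0.016433 = 0.799767
  hemisphere S, so the sign is −
  λ: 13′ + 24.6″ = 13.41000′; 128 + 13.41000/60 = 128.223500
  W → negative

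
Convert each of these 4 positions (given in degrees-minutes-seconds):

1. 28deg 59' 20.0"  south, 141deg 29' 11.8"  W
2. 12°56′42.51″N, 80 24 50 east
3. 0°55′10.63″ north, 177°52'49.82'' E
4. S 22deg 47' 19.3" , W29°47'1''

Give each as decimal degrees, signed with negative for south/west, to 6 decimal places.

Point 1:
  Latitude: 28° + 59/60 + 20/3600 = 28 + 0.983333 + 0.005556 = 28.9888889
  S ⇒ negate
  λ: 141° + 29/60 + 11.8/3600 = 141 + 0.483333 + 0.003278 = 141.4866111
  W ⇒ negate
Point 2:
  φ: 12° + 56/60 + 42.51/3600 = 12 + 0.933333 + 0.011808 = 12.9451417
  N → positive
  λ: 80° + 24/60 + 50/3600 = 80 + 0.400000 + 0.013889 = 80.4138889
  E ⇒ keep positive
Point 3:
  Lat: 0° + 55/60 + 10.63/3600 = 0 + 0.916667 + 0.002953 = 0.9196194
  N ⇒ keep positive
  Longitude: 177 + 52/60 + 49.82/3600 = 177.8805056
  E → positive
Point 4:
  Lat: 22 + 47/60 + 19.3/3600 = 22.7886944
  S → negative
  λ: 29 + 47/60 + 1/3600 = 29.7836111
  W → negative

1. -28.988889, -141.486611
2. 12.945142, 80.413889
3. 0.919619, 177.880506
4. -22.788694, -29.783611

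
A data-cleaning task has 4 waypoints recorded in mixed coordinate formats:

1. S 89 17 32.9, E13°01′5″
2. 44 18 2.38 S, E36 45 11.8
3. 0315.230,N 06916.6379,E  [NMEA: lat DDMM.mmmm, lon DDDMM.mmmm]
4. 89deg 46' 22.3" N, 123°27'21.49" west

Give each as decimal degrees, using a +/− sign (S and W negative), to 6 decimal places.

Point 1:
  Lat: 89 + 17/60 + 32.9/3600 = 89.2924722
  hemisphere S, so the sign is −
  λ: 1′ + 5″ = 1.08333′; 13 + 1.08333/60 = 13.0180556
  E ⇒ keep positive
Point 2:
  Latitude: 44° + 18/60 + 2.38/3600 = 44 + 0.300000 + 0.000661 = 44.3006611
  S ⇒ negate
  λ: 45′ + 11.8″ = 45.19667′; 36 + 45.19667/60 = 36.7532778
  E ⇒ keep positive
Point 3:
  φ: degrees = first 2 digits = 3, minutes = 15.23; 3 + 15.23/60 = 3.2538333
  N ⇒ keep positive
  Longitude: split at 3 digits → 069° and 16.6379′; 69 + 16.6379/60 = 69.2772983
  E ⇒ keep positive
Point 4:
  Lat: 89 + 46/60 + 22.3/3600 = 89.7728611
  N → positive
  Longitude: 123 + 27/60 + 21.49/3600 = 123.4559694
  W → negative

1. -89.292472, 13.018056
2. -44.300661, 36.753278
3. 3.253833, 69.277298
4. 89.772861, -123.455969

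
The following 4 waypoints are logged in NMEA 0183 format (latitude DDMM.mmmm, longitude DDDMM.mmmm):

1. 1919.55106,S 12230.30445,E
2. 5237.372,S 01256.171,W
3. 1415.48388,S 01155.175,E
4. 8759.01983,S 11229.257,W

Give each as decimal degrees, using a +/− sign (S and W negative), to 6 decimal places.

1. -19.325851, 122.505074
2. -52.622867, -12.936183
3. -14.258065, 11.919583
4. -87.983664, -112.487617

Point 1:
  Lat: split at 2 digits → 19° and 19.55106′; 19 + 19.55106/60 = 19.3258510
  hemisphere S, so the sign is −
  λ: degrees = first 3 digits = 122, minutes = 30.30445; 122 + 30.30445/60 = 122.5050742
  E ⇒ keep positive
Point 2:
  Lat: split at 2 digits → 52° and 37.372′; 52 + 37.372/60 = 52.6228667
  hemisphere S, so the sign is −
  λ: split at 3 digits → 012° and 56.171′; 12 + 56.171/60 = 12.9361833
  W ⇒ negate
Point 3:
  φ: split at 2 digits → 14° and 15.48388′; 14 + 15.48388/60 = 14.2580647
  S ⇒ negate
  Lon: degrees = first 3 digits = 11, minutes = 55.175; 11 + 55.175/60 = 11.9195833
  E ⇒ keep positive
Point 4:
  Lat: split at 2 digits → 87° and 59.01983′; 87 + 59.01983/60 = 87.9836638
  S ⇒ negate
  Lon: degrees = first 3 digits = 112, minutes = 29.257; 112 + 29.257/60 = 112.4876167
  W ⇒ negate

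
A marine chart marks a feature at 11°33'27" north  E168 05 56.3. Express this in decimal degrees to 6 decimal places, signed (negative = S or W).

11.557500, 168.098972

φ: 11 + 33/60 + 27/3600 = 11.5575000
N → positive
λ: 5′ + 56.3″ = 5.93833′; 168 + 5.93833/60 = 168.0989722
E ⇒ keep positive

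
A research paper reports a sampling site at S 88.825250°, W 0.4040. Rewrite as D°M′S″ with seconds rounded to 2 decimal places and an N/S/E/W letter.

Latitude: 0.825250 × 60 = 49.51500′ → 49′, remainder × 60 = 30.9000″
Longitude: 0.404000° → 24.24000′; 0.24000 × 60 = 14.4000″

88°49′30.90″ S, 0°24′14.40″ W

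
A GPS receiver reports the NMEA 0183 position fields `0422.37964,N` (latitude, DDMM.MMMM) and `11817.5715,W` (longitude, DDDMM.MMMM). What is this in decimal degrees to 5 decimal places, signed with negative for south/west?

Lat: split at 2 digits → 04° and 22.37964′; 4 + 22.37964/60 = 4.372994
N → positive
λ: split at 3 digits → 118° and 17.5715′; 118 + 17.5715/60 = 118.292858
W ⇒ negate

4.37299, -118.29286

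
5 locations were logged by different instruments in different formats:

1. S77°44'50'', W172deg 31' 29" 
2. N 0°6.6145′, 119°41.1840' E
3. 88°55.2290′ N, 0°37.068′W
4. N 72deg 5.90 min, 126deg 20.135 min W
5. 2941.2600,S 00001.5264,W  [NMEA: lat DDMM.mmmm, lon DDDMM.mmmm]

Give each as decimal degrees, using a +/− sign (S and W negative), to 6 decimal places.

Point 1:
  Lat: 77° + 44/60 + 50/3600 = 77 + 0.733333 + 0.013889 = 77.7472222
  S → negative
  Lon: 31′ + 29″ = 31.48333′; 172 + 31.48333/60 = 172.5247222
  W ⇒ negate
Point 2:
  φ: 6.6145′ = 0.110242°; total 0.1102417
  N ⇒ keep positive
  Lon: 41.184′ = 0.686400°; total 119.6864000
  E → positive
Point 3:
  Latitude: 88 + 55.229/60 = 88.9204833
  N ⇒ keep positive
  Longitude: 0 + 37.068/60 = 0.6178000
  W ⇒ negate
Point 4:
  Lat: 5.9′ = 0.098333°; total 72.0983333
  N ⇒ keep positive
  Longitude: 20.135′ = 0.335583°; total 126.3355833
  W ⇒ negate
Point 5:
  Latitude: degrees = first 2 digits = 29, minutes = 41.26; 29 + 41.26/60 = 29.6876667
  S ⇒ negate
  Lon: split at 3 digits → 000° and 1.5264′; 0 + 1.5264/60 = 0.0254400
  W → negative

1. -77.747222, -172.524722
2. 0.110242, 119.686400
3. 88.920483, -0.617800
4. 72.098333, -126.335583
5. -29.687667, -0.025440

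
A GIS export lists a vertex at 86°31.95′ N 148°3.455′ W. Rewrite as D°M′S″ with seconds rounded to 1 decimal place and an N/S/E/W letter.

φ: 31.95000′ → 31′ and 0.95000 × 60 = 57.000″
λ: fractional minutes 0.45500 × 60 = 27.300″

86°31′57.0″ N, 148°03′27.3″ W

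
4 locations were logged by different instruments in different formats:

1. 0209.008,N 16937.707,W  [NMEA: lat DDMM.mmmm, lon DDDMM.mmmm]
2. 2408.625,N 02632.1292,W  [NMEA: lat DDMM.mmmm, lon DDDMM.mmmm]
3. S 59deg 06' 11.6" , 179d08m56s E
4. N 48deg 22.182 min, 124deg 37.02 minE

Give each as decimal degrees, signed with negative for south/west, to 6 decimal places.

Point 1:
  φ: split at 2 digits → 02° and 9.008′; 2 + 9.008/60 = 2.1501333
  N ⇒ keep positive
  Lon: degrees = first 3 digits = 169, minutes = 37.707; 169 + 37.707/60 = 169.6284500
  W → negative
Point 2:
  Lat: split at 2 digits → 24° and 8.625′; 24 + 8.625/60 = 24.1437500
  N ⇒ keep positive
  Lon: degrees = first 3 digits = 26, minutes = 32.1292; 26 + 32.1292/60 = 26.5354867
  hemisphere W, so the sign is −
Point 3:
  Lat: 59° + 6/60 + 11.6/3600 = 59 + 0.100000 + 0.003222 = 59.1032222
  S ⇒ negate
  λ: 179° + 8/60 + 56/3600 = 179 + 0.133333 + 0.015556 = 179.1488889
  E → positive
Point 4:
  φ: 22.182′ = 0.369700°; total 48.3697000
  N ⇒ keep positive
  Longitude: 124 + 37.02/60 = 124.6170000
  E → positive

1. 2.150133, -169.628450
2. 24.143750, -26.535487
3. -59.103222, 179.148889
4. 48.369700, 124.617000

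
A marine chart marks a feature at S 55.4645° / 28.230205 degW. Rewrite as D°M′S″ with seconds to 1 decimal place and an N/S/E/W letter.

Lat: whole degrees 55; 27.87000′ → 27′ and 52.200″
λ: 0.230205 × 60 = 13.81230′ → 13′, remainder × 60 = 48.738″

55°27′52.2″ S, 28°13′48.7″ W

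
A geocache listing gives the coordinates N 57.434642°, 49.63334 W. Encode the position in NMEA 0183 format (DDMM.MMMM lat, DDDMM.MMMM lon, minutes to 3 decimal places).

φ: fractional part 0.434642 → 26.07852 minutes
λ: fractional part 0.633340 → 38.00040 minutes

5726.079,N / 04938.000,W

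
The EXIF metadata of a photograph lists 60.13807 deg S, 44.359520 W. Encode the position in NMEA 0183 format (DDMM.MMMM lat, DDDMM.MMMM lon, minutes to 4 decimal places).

6008.2842,S / 04421.5712,W

Lat: fractional part 0.138070 → 8.284200 minutes
λ: minutes = (44.359520 − 44) × 60 = 21.571200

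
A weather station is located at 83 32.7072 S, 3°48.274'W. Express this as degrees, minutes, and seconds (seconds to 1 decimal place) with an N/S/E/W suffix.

83°32′42.4″ S, 3°48′16.4″ W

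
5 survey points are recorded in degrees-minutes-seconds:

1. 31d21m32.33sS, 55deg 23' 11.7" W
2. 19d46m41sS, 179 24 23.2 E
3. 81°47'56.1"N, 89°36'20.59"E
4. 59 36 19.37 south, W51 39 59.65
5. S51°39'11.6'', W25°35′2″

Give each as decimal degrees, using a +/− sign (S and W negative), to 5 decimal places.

1. -31.35898, -55.38658
2. -19.77806, 179.40644
3. 81.79892, 89.60572
4. -59.60538, -51.66657
5. -51.65322, -25.58389

Point 1:
  Lat: 31° + 21/60 + 32.33/3600 = 31 + 0.350000 + 0.008981 = 31.358981
  S → negative
  Lon: 55° + 23/60 + 11.7/3600 = 55 + 0.383333 + 0.003250 = 55.386583
  W ⇒ negate
Point 2:
  φ: 46′ + 41″ = 46.68333′; 19 + 46.68333/60 = 19.778056
  S ⇒ negate
  Longitude: 179 + 24/60 + 23.2/3600 = 179.406444
  E → positive
Point 3:
  Lat: 81 + 47/60 + 56.1/3600 = 81.798917
  N ⇒ keep positive
  λ: 89° + 36/60 + 20.59/3600 = 89 + 0.600000 + 0.005719 = 89.605719
  E ⇒ keep positive
Point 4:
  Latitude: 36′ + 19.37″ = 36.32283′; 59 + 36.32283/60 = 59.605381
  S ⇒ negate
  λ: 51 + 39/60 + 59.65/3600 = 51.666569
  W ⇒ negate
Point 5:
  φ: 39′ + 11.6″ = 39.19333′; 51 + 39.19333/60 = 51.653222
  S ⇒ negate
  λ: 35′ + 2″ = 35.03333′; 25 + 35.03333/60 = 25.583889
  W ⇒ negate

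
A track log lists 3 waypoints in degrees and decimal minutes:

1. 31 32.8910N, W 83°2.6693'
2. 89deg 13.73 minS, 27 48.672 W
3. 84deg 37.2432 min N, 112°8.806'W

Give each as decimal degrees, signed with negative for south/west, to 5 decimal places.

1. 31.54818, -83.04449
2. -89.22883, -27.81120
3. 84.62072, -112.14677

Point 1:
  Latitude: 32.891′ = 0.548183°; total 31.548183
  N ⇒ keep positive
  λ: 83 + 2.6693/60 = 83.044488
  W → negative
Point 2:
  Latitude: 13.73′ = 0.228833°; total 89.228833
  S → negative
  Longitude: 27 + 48.672/60 = 27.811200
  W → negative
Point 3:
  Latitude: 37.2432′ = 0.620720°; total 84.620720
  N → positive
  Longitude: 8.806′ = 0.146767°; total 112.146767
  W → negative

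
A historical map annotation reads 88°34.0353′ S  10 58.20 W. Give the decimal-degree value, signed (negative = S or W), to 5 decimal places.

-88.56726, -10.97000

φ: 34.0353′ = 0.567255°; total 88.567255
S → negative
Longitude: 10 + 58.2/60 = 10.970000
hemisphere W, so the sign is −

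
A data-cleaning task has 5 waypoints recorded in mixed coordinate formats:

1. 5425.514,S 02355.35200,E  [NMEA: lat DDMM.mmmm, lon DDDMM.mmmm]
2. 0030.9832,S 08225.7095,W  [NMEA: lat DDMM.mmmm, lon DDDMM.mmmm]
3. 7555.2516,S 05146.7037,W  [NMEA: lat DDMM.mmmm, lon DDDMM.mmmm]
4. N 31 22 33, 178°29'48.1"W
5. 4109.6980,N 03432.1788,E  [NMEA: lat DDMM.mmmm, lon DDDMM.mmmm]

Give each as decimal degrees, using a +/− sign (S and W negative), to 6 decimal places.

1. -54.425233, 23.922533
2. -0.516387, -82.428492
3. -75.920860, -51.778395
4. 31.375833, -178.496694
5. 41.161633, 34.536313

Point 1:
  Lat: degrees = first 2 digits = 54, minutes = 25.514; 54 + 25.514/60 = 54.4252333
  S ⇒ negate
  λ: degrees = first 3 digits = 23, minutes = 55.352; 23 + 55.352/60 = 23.9225333
  E → positive
Point 2:
  Lat: split at 2 digits → 00° and 30.9832′; 0 + 30.9832/60 = 0.5163867
  hemisphere S, so the sign is −
  Longitude: degrees = first 3 digits = 82, minutes = 25.7095; 82 + 25.7095/60 = 82.4284917
  W ⇒ negate
Point 3:
  Lat: degrees = first 2 digits = 75, minutes = 55.2516; 75 + 55.2516/60 = 75.9208600
  S → negative
  Lon: split at 3 digits → 051° and 46.7037′; 51 + 46.7037/60 = 51.7783950
  W ⇒ negate
Point 4:
  Latitude: 22′ + 33″ = 22.55000′; 31 + 22.55000/60 = 31.3758333
  N ⇒ keep positive
  Longitude: 178 + 29/60 + 48.1/3600 = 178.4966944
  W → negative
Point 5:
  Latitude: split at 2 digits → 41° and 9.698′; 41 + 9.698/60 = 41.1616333
  N → positive
  Longitude: degrees = first 3 digits = 34, minutes = 32.1788; 34 + 32.1788/60 = 34.5363133
  E → positive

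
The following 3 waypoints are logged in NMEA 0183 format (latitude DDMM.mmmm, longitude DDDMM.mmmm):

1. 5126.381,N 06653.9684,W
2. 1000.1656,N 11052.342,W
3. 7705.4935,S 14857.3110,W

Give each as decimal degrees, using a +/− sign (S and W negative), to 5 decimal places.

1. 51.43968, -66.89947
2. 10.00276, -110.87237
3. -77.09156, -148.95518

Point 1:
  Latitude: split at 2 digits → 51° and 26.381′; 51 + 26.381/60 = 51.439683
  N → positive
  λ: split at 3 digits → 066° and 53.9684′; 66 + 53.9684/60 = 66.899473
  W → negative
Point 2:
  Latitude: degrees = first 2 digits = 10, minutes = 0.1656; 10 + 0.1656/60 = 10.002760
  N → positive
  λ: degrees = first 3 digits = 110, minutes = 52.342; 110 + 52.342/60 = 110.872367
  hemisphere W, so the sign is −
Point 3:
  Lat: split at 2 digits → 77° and 5.4935′; 77 + 5.4935/60 = 77.091558
  S → negative
  Longitude: split at 3 digits → 148° and 57.311′; 148 + 57.311/60 = 148.955183
  W ⇒ negate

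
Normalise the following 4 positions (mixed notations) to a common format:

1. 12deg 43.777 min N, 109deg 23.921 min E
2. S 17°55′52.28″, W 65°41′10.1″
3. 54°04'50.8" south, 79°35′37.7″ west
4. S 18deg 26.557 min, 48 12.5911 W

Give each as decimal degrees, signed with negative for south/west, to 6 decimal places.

Point 1:
  Latitude: 43.777′ = 0.729617°; total 12.7296167
  N ⇒ keep positive
  Longitude: 23.921′ = 0.398683°; total 109.3986833
  E ⇒ keep positive
Point 2:
  φ: 17° + 55/60 + 52.28/3600 = 17 + 0.916667 + 0.014522 = 17.9311889
  S ⇒ negate
  λ: 65° + 41/60 + 10.1/3600 = 65 + 0.683333 + 0.002806 = 65.6861389
  hemisphere W, so the sign is −
Point 3:
  φ: 4′ + 50.8″ = 4.84667′; 54 + 4.84667/60 = 54.0807778
  hemisphere S, so the sign is −
  Longitude: 35′ + 37.7″ = 35.62833′; 79 + 35.62833/60 = 79.5938056
  W ⇒ negate
Point 4:
  φ: 26.557′ = 0.442617°; total 18.4426167
  hemisphere S, so the sign is −
  Lon: 12.5911′ = 0.209852°; total 48.2098517
  W ⇒ negate

1. 12.729617, 109.398683
2. -17.931189, -65.686139
3. -54.080778, -79.593806
4. -18.442617, -48.209852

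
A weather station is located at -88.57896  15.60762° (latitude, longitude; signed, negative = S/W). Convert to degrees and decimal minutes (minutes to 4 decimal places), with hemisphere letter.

Latitude is negative → S; |value| = 88.578960
Lat: fractional part 0.578960 → 34.737600 minutes
Lon: fractional part 0.607620 → 36.457200 minutes

88° 34.7376′ S, 15° 36.4572′ E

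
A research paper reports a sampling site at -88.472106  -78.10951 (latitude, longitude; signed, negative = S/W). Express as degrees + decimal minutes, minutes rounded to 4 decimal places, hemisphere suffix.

Latitude is negative → S; |value| = 88.472106
φ: minutes = (88.472106 − 88) × 60 = 28.326360
Longitude is negative → W; |value| = 78.109510
Lon: 78° + 0.109510 × 60 = 78° 6.570600′

88° 28.3264′ S, 78° 6.5706′ W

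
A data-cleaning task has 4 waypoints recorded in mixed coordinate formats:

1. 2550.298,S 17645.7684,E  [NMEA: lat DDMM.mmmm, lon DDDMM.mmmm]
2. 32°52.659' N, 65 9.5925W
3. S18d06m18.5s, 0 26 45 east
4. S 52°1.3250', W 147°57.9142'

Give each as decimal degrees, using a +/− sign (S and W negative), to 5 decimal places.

1. -25.83830, 176.76281
2. 32.87765, -65.15988
3. -18.10514, 0.44583
4. -52.02208, -147.96524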